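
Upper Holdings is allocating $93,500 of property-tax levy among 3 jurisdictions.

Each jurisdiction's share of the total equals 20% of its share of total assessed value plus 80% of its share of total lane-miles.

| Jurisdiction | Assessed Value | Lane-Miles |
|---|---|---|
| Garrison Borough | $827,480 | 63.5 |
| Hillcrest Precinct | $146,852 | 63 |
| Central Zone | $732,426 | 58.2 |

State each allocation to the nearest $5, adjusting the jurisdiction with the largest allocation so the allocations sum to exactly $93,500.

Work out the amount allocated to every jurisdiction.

Totals — assessed value 1,706,758, lane-miles 184.7.
Blended shares (20% assessed value + 80% lane-miles): Garrison Borough 0.3720; Hillcrest Precinct 0.2901; Central Zone 0.3379.
Raw shares: Garrison Borough 34,782.54; Hillcrest Precinct 27,122.78; Central Zone 31,594.68.
Rounded to nearest $5: Garrison Borough $34,785; Hillcrest Precinct $27,125; Central Zone $31,595. Sum = $93,505.
Difference $93,500 − $93,505 = −$5 applied to largest allocation (Garrison Borough): Garrison Borough becomes $34,780.

Garrison Borough: $34,780; Hillcrest Precinct: $27,125; Central Zone: $31,595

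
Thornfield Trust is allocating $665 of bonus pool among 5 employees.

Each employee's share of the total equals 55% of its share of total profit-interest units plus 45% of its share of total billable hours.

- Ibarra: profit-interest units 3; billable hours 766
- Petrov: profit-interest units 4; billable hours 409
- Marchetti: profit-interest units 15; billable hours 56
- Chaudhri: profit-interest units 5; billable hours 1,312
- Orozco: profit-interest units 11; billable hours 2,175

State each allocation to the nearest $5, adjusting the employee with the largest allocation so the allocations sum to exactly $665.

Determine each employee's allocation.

Profit-interest units total 38; billable hours total 4,718.
Composite weights (55% profit-interest units + 45% billable hours): Ibarra 0.1165; Petrov 0.0969; Marchetti 0.2224; Chaudhri 0.1975; Orozco 0.3667.
Proportional shares: Ibarra 77.46; Petrov 64.44; Marchetti 147.93; Chaudhri 131.34; Orozco 243.83.
After rounding ($5): Ibarra $75; Petrov $65; Marchetti $150; Chaudhri $130; Orozco $245. Sum = $665.
Rounded total matches; no reconciliation needed.

Ibarra: $75 | Petrov: $65 | Marchetti: $150 | Chaudhri: $130 | Orozco: $245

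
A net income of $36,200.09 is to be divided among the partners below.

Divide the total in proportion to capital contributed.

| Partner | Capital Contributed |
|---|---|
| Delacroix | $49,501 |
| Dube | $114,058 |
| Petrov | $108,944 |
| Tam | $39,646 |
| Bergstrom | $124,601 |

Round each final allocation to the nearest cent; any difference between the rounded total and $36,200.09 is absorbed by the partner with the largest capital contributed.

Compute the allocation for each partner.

Capital contributed total: 49,501 + 114,058 + 108,944 + 39,646 + 124,601 = 436,750.
Unrounded shares: Delacroix 4,102.8979; Dube 9,453.7146; Petrov 9,029.8400; Tam 3,286.0647; Bergstrom 10,327.5728.
Rounded to nearest cent: Delacroix $4,102.90; Dube $9,453.71; Petrov $9,029.84; Tam $3,286.06; Bergstrom $10,327.57. Sum = $36,200.08.
Difference $36,200.09 − $36,200.08 = +$0.01 applied to largest capital contributed (Bergstrom): Bergstrom becomes $10,327.58.

Delacroix: $4,102.90 | Dube: $9,453.71 | Petrov: $9,029.84 | Tam: $3,286.06 | Bergstrom: $10,327.58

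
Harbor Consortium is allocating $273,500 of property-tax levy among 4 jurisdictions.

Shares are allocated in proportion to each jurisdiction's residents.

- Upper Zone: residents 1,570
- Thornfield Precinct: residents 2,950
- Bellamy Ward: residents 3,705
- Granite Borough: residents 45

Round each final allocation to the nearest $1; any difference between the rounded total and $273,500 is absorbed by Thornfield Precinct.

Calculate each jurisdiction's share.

Total residents = 8,270.
Raw shares: Upper Zone 1,570/8,270 × $273,500 = 51,922.01; Thornfield Precinct 2,950/8,270 × $273,500 = 97,560.46; Bellamy Ward 3,705/8,270 × $273,500 = 122,529.32; Granite Borough 45/8,270 × $273,500 = 1,488.21.
Rounded to nearest $1: Upper Zone $51,922; Thornfield Precinct $97,560; Bellamy Ward $122,529; Granite Borough $1,488. Sum = $273,499.
Difference $273,500 − $273,499 = +$1 applied to Thornfield Precinct: Thornfield Precinct becomes $97,561.

Upper Zone: $51,922 | Thornfield Precinct: $97,561 | Bellamy Ward: $122,529 | Granite Borough: $1,488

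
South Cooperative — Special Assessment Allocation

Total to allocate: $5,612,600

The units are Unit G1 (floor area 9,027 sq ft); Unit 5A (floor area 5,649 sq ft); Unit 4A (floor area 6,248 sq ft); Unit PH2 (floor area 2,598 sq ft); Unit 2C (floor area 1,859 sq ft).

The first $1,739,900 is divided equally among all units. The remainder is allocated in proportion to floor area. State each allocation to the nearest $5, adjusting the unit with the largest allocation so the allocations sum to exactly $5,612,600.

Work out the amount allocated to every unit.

$1,739,900 shared equally gives $347,980 per unit.
Remainder $3,872,700 by floor area (total 25,381): Unit G1 1,377,363.50 → $1,377,365; Unit 5A 861,939.34 → $861,940; Unit 4A 953,336.34 → $953,335; Unit PH2 396,409.70 → $396,410; Unit 2C 283,651.13 → $283,650.
Totals: Unit G1 $347,980 + $1,377,365 = $1,725,345; Unit 5A $347,980 + $861,940 = $1,209,920; Unit 4A $347,980 + $953,335 = $1,301,315; Unit PH2 $347,980 + $396,410 = $744,390; Unit 2C $347,980 + $283,650 = $631,630.

Unit G1: $1,725,345; Unit 5A: $1,209,920; Unit 4A: $1,301,315; Unit PH2: $744,390; Unit 2C: $631,630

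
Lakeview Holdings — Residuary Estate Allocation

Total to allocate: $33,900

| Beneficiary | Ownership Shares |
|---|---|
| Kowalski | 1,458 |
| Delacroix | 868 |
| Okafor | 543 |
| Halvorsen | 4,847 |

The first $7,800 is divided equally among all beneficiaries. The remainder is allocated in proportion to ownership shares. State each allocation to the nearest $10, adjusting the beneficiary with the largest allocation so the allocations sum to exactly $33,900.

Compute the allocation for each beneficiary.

First tranche $7,800 split equally: $1,950 each.
Remainder $26,100 by ownership shares (total 7,716): Kowalski 4,931.80 → $4,930; Delacroix 2,936.08 → $2,940; Okafor 1,836.74 → $1,840; Halvorsen 16,395.37 → $16,400.
Rounding difference −$10 on remainder applied to Halvorsen.
Totals: Kowalski $1,950 + $4,930 = $6,880; Delacroix $1,950 + $2,940 = $4,890; Okafor $1,950 + $1,840 = $3,790; Halvorsen $1,950 + $16,390 = $18,340.

Kowalski: $6,880; Delacroix: $4,890; Okafor: $3,790; Halvorsen: $18,340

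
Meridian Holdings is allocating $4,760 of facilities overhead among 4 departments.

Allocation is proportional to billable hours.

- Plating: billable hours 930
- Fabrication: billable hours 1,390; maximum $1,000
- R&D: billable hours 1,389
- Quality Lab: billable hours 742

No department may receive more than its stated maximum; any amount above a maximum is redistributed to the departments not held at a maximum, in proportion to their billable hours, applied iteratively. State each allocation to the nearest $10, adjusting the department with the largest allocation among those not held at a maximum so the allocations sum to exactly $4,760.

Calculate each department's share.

Plating: $1,140 · Fabrication: $1,000 · R&D: $1,710 · Quality Lab: $910

Sum of billable hours: 4,451.
Proportional shares (ignoring caps): Plating 994.56; Fabrication 1,486.50; R&D 1,485.43; Quality Lab 793.51.
Capped: Fabrication ($1,000); balance $3,760 reallocated over remaining billable hours 3,061.
Remaining shares: Plating 1,142.37 → $1,140; R&D 1,706.19 → $1,710; Quality Lab 911.44 → $910.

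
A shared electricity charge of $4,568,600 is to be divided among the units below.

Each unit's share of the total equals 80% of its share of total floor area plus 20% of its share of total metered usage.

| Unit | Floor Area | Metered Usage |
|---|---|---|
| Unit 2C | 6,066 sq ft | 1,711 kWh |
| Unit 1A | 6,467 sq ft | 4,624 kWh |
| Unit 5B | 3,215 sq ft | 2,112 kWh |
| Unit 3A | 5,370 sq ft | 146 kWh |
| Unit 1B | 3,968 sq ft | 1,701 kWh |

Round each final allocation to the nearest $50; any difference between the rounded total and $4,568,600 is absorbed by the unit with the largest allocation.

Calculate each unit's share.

Unit 2C: $1,035,650 | Unit 1A: $1,352,650 | Unit 5B: $655,850 | Unit 3A: $795,350 | Unit 1B: $729,100

Floor area total 25,086; metered usage total 10,294.
Combined weights (80% floor area + 20% metered usage): Unit 2C 0.2267; Unit 1A 0.2961; Unit 5B 0.1436; Unit 3A 0.1741; Unit 1B 0.1596.
Proportional shares: Unit 2C 1,035,652.32; Unit 1A 1,352,640.45; Unit 5B 655,872.41; Unit 3A 795,336.16; Unit 1B 729,098.66.
Rounded to nearest $50: Unit 2C $1,035,650; Unit 1A $1,352,650; Unit 5B $655,850; Unit 3A $795,350; Unit 1B $729,100. Sum = $4,568,600.
Sum already equals the total — no adjustment.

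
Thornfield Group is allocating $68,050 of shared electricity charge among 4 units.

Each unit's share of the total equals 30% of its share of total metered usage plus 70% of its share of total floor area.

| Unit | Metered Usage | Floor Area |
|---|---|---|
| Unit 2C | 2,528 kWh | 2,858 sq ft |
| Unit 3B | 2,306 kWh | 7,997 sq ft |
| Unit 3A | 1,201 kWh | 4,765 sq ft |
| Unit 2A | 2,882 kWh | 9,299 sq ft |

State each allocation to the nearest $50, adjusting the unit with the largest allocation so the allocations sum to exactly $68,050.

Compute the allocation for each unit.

Totals — metered usage 8,917, floor area 24,919.
Combined weights (30% metered usage + 70% floor area): Unit 2C 0.1653; Unit 3B 0.3022; Unit 3A 0.1743; Unit 2A 0.3582.
Proportional shares: Unit 2C 11,251.06; Unit 3B 20,566.48; Unit 3A 11,858.37; Unit 2A 24,374.10.
After rounding ($50): Unit 2C $11,250; Unit 3B $20,550; Unit 3A $11,850; Unit 2A $24,350. Sum = $68,000.
Difference $68,050 − $68,000 = +$50 applied to largest allocation (Unit 2A): Unit 2A becomes $24,400.

Unit 2C: $11,250; Unit 3B: $20,550; Unit 3A: $11,850; Unit 2A: $24,400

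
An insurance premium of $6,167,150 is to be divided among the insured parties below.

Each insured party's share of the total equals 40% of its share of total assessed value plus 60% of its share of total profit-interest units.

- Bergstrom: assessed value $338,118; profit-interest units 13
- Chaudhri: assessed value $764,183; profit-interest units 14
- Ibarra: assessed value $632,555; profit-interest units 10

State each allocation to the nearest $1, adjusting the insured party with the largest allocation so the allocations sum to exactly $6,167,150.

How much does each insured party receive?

Bergstrom: $1,780,885 · Chaudhri: $2,486,732 · Ibarra: $1,899,533

Assessed value total 1,734,856; profit-interest units total 37.
Blended shares (40% assessed value + 60% profit-interest units): Bergstrom 0.2888; Chaudhri 0.4032; Ibarra 0.3080.
Pro-rata amounts: Bergstrom 1,780,885.18; Chaudhri 2,486,731.60; Ibarra 1,899,533.22.
After rounding ($1): Bergstrom $1,780,885; Chaudhri $2,486,732; Ibarra $1,899,533. Sum = $6,167,150.
Rounded total matches; no reconciliation needed.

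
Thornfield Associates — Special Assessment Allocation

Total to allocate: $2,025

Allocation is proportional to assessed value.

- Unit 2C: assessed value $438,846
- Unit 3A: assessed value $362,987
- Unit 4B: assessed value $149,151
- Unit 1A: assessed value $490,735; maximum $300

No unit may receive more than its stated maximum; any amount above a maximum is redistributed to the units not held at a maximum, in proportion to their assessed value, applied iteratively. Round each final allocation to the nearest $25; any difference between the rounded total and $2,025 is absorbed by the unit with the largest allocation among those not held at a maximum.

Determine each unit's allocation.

Total assessed value = 1,441,719.
Unconstrained shares: Unit 2C 616.39; Unit 3A 509.84; Unit 4B 209.49; Unit 1A 689.27.
Capped: Unit 1A ($300); residual $1,725 reallocated over remaining assessed value 950,984.
Shares after redistribution: Unit 2C 796.03 → $800; Unit 3A 658.43 → $650; Unit 4B 270.55 → $275.

Unit 2C: $800 | Unit 3A: $650 | Unit 4B: $275 | Unit 1A: $300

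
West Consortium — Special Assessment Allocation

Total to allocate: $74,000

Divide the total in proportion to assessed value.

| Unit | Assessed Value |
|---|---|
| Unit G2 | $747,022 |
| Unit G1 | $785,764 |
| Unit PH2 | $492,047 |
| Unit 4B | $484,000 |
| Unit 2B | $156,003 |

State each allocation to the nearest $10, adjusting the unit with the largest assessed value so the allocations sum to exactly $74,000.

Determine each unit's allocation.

Unit G2: $20,740; Unit G1: $21,830; Unit PH2: $13,660; Unit 4B: $13,440; Unit 2B: $4,330

Combined assessed value = 2,664,836.
Pro-rata amounts: Unit G2 747,022/2,664,836 × $74,000 = 20,744.10; Unit G1 785,764/2,664,836 × $74,000 = 21,819.93; Unit PH2 492,047/2,664,836 × $74,000 = 13,663.68; Unit 4B 484,000/2,664,836 × $74,000 = 13,440.23; Unit 2B 156,003/2,664,836 × $74,000 = 4,332.06.
Rounded to nearest $10: Unit G2 $20,740; Unit G1 $21,820; Unit PH2 $13,660; Unit 4B $13,440; Unit 2B $4,330. Sum = $73,990.
Difference $74,000 − $73,990 = +$10 applied to largest assessed value (Unit G1): Unit G1 becomes $21,830.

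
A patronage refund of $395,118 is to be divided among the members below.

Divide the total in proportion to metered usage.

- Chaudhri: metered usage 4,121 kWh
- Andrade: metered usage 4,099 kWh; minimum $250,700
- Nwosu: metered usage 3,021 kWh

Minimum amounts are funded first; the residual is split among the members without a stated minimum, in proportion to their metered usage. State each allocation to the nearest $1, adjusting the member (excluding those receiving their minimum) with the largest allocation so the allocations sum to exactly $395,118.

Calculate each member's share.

Chaudhri: $83,331; Andrade: $250,700; Nwosu: $61,087

Guaranteed amounts: Andrade $250,700. Balance $144,418.
Balance split over remaining metered usage 7,142: Chaudhri 83,330.52 → $83,331; Nwosu 61,087.48 → $61,087.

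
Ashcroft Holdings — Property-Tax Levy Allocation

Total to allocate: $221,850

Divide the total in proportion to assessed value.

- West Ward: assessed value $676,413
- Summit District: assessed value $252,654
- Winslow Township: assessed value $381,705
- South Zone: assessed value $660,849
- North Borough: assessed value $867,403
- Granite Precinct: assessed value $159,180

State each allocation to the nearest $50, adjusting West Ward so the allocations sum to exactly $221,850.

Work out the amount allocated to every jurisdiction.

Assessed value total: 2,998,204.
Pro-rata amounts: West Ward 676,413/2,998,204 × $221,850 = 50,050.71; Summit District 252,654/2,998,204 × $221,850 = 18,694.96; Winslow Township 381,705/2,998,204 × $221,850 = 28,243.99; South Zone 660,849/2,998,204 × $221,850 = 48,899.06; North Borough 867,403/2,998,204 × $221,850 = 64,182.88; Granite Precinct 159,180/2,998,204 × $221,850 = 11,778.41.
After rounding ($50): West Ward $50,050; Summit District $18,700; Winslow Township $28,250; South Zone $48,900; North Borough $64,200; Granite Precinct $11,800. Sum = $221,900.
Difference $221,850 − $221,900 = −$50 applied to West Ward: West Ward becomes $50,000.

West Ward: $50,000 · Summit District: $18,700 · Winslow Township: $28,250 · South Zone: $48,900 · North Borough: $64,200 · Granite Precinct: $11,800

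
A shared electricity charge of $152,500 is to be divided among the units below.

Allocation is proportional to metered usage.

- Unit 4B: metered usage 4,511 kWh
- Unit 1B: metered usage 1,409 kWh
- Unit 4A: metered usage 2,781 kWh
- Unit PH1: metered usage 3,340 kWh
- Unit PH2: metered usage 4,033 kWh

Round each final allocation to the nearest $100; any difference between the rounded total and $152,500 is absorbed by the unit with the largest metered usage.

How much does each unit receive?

Unit 4B: $42,700 · Unit 1B: $13,400 · Unit 4A: $26,400 · Unit PH1: $31,700 · Unit PH2: $38,300

Total metered usage = 16,074.
Pro-rata amounts: Unit 4B 4,511/16,074 × $152,500 = 42,797.53; Unit 1B 1,409/16,074 × $152,500 = 13,367.71; Unit 4A 2,781/16,074 × $152,500 = 26,384.38; Unit PH1 3,340/16,074 × $152,500 = 31,687.82; Unit PH2 4,033/16,074 × $152,500 = 38,262.57.
At nearest $100: Unit 4B $42,800; Unit 1B $13,400; Unit 4A $26,400; Unit PH1 $31,700; Unit PH2 $38,300. Sum = $152,600.
Difference $152,500 − $152,600 = −$100 applied to largest metered usage (Unit 4B): Unit 4B becomes $42,700.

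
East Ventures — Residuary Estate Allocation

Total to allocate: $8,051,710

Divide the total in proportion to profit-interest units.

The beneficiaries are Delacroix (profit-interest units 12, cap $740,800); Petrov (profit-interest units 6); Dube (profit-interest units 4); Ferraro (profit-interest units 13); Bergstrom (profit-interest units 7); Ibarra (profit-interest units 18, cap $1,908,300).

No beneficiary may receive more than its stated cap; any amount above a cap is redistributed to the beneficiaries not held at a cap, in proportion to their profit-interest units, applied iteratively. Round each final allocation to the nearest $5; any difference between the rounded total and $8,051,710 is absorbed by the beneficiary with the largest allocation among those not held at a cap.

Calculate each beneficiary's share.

Delacroix: $740,800 · Petrov: $1,080,520 · Dube: $720,350 · Ferraro: $2,341,130 · Bergstrom: $1,260,610 · Ibarra: $1,908,300

Combined profit-interest units = 60.
Proportional shares (ignoring caps): Delacroix 1,610,342.00; Petrov 805,171.00; Dube 536,780.67; Ferraro 1,744,537.17; Bergstrom 939,366.17; Ibarra 2,415,513.00.
Capped: Delacroix ($740,800), Ibarra ($1,908,300); residual $5,402,610 reallocated over remaining profit-interest units 30.
Remaining shares: Petrov 1,080,522.00 → $1,080,520; Dube 720,348.00 → $720,350; Ferraro 2,341,131.00 → $2,341,130; Bergstrom 1,260,609.00 → $1,260,610.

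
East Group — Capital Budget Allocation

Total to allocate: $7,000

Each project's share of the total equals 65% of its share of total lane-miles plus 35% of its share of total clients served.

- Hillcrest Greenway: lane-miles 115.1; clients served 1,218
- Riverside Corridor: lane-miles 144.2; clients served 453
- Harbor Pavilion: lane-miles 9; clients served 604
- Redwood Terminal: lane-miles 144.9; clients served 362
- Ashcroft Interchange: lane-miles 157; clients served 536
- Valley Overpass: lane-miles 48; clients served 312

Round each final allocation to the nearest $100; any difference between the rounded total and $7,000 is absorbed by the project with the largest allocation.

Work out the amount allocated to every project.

Totals — lane-miles 618.2, clients served 3,485.
Blended shares (65% lane-miles + 35% clients served): Hillcrest Greenway 0.2433; Riverside Corridor 0.1971; Harbor Pavilion 0.0701; Redwood Terminal 0.1887; Ashcroft Interchange 0.2189; Valley Overpass 0.0818.
Raw shares: Hillcrest Greenway 1,703.41; Riverside Corridor 1,379.79; Harbor Pavilion 490.86; Redwood Terminal 1,320.97; Ashcroft Interchange 1,532.35; Valley Overpass 572.62.
After rounding ($100): Hillcrest Greenway $1,700; Riverside Corridor $1,400; Harbor Pavilion $500; Redwood Terminal $1,300; Ashcroft Interchange $1,500; Valley Overpass $600. Sum = $7,000.
No rounding difference to absorb.

Hillcrest Greenway: $1,700 | Riverside Corridor: $1,400 | Harbor Pavilion: $500 | Redwood Terminal: $1,300 | Ashcroft Interchange: $1,500 | Valley Overpass: $600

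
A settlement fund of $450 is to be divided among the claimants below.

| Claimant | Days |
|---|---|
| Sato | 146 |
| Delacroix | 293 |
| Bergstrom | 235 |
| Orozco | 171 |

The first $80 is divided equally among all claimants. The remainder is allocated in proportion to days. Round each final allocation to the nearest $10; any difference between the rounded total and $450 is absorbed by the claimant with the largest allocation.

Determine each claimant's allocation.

First tranche $80 split equally: $20 each.
Remainder $370 by days (total 845): Sato 63.93 → $60; Delacroix 128.30 → $130; Bergstrom 102.90 → $100; Orozco 74.88 → $70.
Rounding difference +$10 on remainder applied to Delacroix.
Totals: Sato $20 + $60 = $80; Delacroix $20 + $140 = $160; Bergstrom $20 + $100 = $120; Orozco $20 + $70 = $90.

Sato: $80; Delacroix: $160; Bergstrom: $120; Orozco: $90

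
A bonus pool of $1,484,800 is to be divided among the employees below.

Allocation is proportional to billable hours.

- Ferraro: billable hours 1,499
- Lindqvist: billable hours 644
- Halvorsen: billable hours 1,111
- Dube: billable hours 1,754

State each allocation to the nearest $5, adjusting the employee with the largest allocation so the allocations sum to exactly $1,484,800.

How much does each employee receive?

Total billable hours = 5,008.
Raw shares: Ferraro 1,499/5,008 × $1,484,800 = 444,431.95; Lindqvist 644/5,008 × $1,484,800 = 190,936.74; Halvorsen 1,111/5,008 × $1,484,800 = 329,395.53; Dube 1,754/5,008 × $1,484,800 = 520,035.78.
Rounded to nearest $5: Ferraro $444,430; Lindqvist $190,935; Halvorsen $329,395; Dube $520,035. Sum = $1,484,795.
Difference $1,484,800 − $1,484,795 = +$5 applied to largest allocation (Dube): Dube becomes $520,040.

Ferraro: $444,430 | Lindqvist: $190,935 | Halvorsen: $329,395 | Dube: $520,040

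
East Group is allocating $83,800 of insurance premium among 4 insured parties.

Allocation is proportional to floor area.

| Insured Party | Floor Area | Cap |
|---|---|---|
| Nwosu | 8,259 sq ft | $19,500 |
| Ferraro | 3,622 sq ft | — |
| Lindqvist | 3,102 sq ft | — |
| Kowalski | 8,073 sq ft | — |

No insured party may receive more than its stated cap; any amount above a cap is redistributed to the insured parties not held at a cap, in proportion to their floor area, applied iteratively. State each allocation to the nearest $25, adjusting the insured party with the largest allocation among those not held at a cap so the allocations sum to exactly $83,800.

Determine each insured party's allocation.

Nwosu: $19,500 | Ferraro: $15,750 | Lindqvist: $13,475 | Kowalski: $35,075

Sum of floor area: 23,056.
Unconstrained shares: Nwosu 30,018.40; Ferraro 13,164.63; Lindqvist 11,274.62; Kowalski 29,342.36.
Cap binds for Nwosu ($19,500); remaining pool $64,300 reallocated over remaining floor area 14,797.
Remaining shares: Ferraro 15,739.31 → $15,750; Lindqvist 13,479.66 → $13,475; Kowalski 35,081.02 → $35,075.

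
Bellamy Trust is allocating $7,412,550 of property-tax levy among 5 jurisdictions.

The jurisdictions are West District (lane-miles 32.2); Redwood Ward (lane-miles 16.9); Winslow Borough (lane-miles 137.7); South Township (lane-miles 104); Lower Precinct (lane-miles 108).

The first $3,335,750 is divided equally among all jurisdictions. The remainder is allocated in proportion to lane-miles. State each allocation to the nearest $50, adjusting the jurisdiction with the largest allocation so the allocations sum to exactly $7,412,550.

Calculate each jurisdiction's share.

West District: $996,300 | Redwood Ward: $839,900 | Winslow Borough: $2,074,850 | South Township: $1,730,300 | Lower Precinct: $1,771,200

First tranche $3,335,750 split equally: $667,150 each.
Remainder $4,076,800 by lane-miles (total 398.8): West District 329,169.91 → $329,150; Redwood Ward 172,763.09 → $172,750; Winslow Borough 1,407,661.38 → $1,407,650; South Township 1,063,157.47 → $1,063,150; Lower Precinct 1,104,048.14 → $1,104,050.
Rounding difference +$50 on remainder applied to Winslow Borough.
Totals: West District $667,150 + $329,150 = $996,300; Redwood Ward $667,150 + $172,750 = $839,900; Winslow Borough $667,150 + $1,407,700 = $2,074,850; South Township $667,150 + $1,063,150 = $1,730,300; Lower Precinct $667,150 + $1,104,050 = $1,771,200.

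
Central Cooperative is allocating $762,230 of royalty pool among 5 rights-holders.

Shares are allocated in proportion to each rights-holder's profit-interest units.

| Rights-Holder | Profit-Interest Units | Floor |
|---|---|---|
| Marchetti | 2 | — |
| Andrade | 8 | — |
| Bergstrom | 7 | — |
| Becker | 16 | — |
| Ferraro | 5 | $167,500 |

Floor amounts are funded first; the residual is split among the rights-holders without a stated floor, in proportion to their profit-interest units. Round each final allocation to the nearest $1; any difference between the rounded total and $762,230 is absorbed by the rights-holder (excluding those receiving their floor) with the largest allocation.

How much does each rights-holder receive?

Minimums first: Ferraro $167,500. Balance $594,730.
Balance split over remaining profit-interest units 33: Marchetti 36,044.24 → $36,044; Andrade 144,176.97 → $144,177; Bergstrom 126,154.85 → $126,155; Becker 288,353.94 → $288,354.

Marchetti: $36,044; Andrade: $144,177; Bergstrom: $126,155; Becker: $288,354; Ferraro: $167,500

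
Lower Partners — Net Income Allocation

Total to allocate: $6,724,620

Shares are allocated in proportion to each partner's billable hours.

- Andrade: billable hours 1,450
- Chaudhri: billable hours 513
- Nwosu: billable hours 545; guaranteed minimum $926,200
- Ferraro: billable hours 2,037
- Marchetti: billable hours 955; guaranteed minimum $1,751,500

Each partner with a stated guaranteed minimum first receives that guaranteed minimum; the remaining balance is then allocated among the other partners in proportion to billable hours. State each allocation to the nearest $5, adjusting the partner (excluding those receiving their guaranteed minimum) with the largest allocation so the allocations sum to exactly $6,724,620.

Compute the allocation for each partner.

Andrade: $1,467,010 | Chaudhri: $519,015 | Nwosu: $926,200 | Ferraro: $2,060,895 | Marchetti: $1,751,500

Guaranteed amounts: Nwosu $926,200; Marchetti $1,751,500. Remaining pool $4,046,920.
Remaining pool split over remaining billable hours 4,000: Andrade 1,467,008.50 → $1,467,010; Chaudhri 519,017.49 → $519,015; Ferraro 2,060,894.01 → $2,060,895.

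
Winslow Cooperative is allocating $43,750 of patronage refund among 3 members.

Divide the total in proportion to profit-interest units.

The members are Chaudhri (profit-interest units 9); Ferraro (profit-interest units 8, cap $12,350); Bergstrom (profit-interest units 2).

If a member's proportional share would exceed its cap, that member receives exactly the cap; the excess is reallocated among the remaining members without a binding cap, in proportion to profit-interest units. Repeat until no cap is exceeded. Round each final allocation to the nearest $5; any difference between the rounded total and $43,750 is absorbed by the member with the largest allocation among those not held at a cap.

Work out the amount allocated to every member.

Chaudhri: $25,690 | Ferraro: $12,350 | Bergstrom: $5,710

Combined profit-interest units = 19.
Proportional shares (ignoring caps): Chaudhri 20,723.68; Ferraro 18,421.05; Bergstrom 4,605.26.
Cap binds for Ferraro ($12,350); residual $31,400 reallocated over remaining profit-interest units 11.
Shares after redistribution: Chaudhri 25,690.91 → $25,690; Bergstrom 5,709.09 → $5,710.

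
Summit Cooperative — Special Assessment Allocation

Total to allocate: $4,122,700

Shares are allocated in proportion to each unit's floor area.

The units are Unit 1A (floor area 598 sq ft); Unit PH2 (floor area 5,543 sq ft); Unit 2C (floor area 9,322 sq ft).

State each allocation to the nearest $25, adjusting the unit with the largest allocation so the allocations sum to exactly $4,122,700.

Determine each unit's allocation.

Combined floor area = 15,463.
Pro-rata amounts: Unit 1A 598/15,463 × $4,122,700 = 159,437.02; Unit PH2 5,543/15,463 × $4,122,700 = 1,477,858.51; Unit 2C 9,322/15,463 × $4,122,700 = 2,485,404.48.
After rounding ($25): Unit 1A $159,425; Unit PH2 $1,477,850; Unit 2C $2,485,400. Sum = $4,122,675.
Difference $4,122,700 − $4,122,675 = +$25 applied to largest allocation (Unit 2C): Unit 2C becomes $2,485,425.

Unit 1A: $159,425 · Unit PH2: $1,477,850 · Unit 2C: $2,485,425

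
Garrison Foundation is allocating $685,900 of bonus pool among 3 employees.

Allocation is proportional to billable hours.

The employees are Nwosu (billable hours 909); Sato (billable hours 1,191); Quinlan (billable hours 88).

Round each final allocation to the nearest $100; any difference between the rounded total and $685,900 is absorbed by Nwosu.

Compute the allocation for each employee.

Sum of billable hours: 2,188.
Pro-rata amounts: Nwosu 909/2,188 × $685,900 = 284,955.71; Sato 1,191/2,188 × $685,900 = 373,357.82; Quinlan 88/2,188 × $685,900 = 27,586.47.
Rounded to nearest $100: Nwosu $285,000; Sato $373,400; Quinlan $27,600. Sum = $686,000.
Difference $685,900 − $686,000 = −$100 applied to Nwosu: Nwosu becomes $284,900.

Nwosu: $284,900 · Sato: $373,400 · Quinlan: $27,600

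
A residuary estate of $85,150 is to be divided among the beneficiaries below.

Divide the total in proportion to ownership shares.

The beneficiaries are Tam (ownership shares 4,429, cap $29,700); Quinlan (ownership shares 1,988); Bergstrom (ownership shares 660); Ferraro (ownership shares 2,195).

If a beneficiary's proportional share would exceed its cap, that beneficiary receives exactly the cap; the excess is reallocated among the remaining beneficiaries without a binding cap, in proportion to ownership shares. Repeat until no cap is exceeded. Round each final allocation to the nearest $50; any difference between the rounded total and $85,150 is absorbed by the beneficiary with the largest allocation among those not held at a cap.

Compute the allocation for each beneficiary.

Tam: $29,700 | Quinlan: $22,750 | Bergstrom: $7,550 | Ferraro: $25,150

Combined ownership shares = 9,272.
Proportional shares (ignoring caps): Tam 40,674.00; Quinlan 18,256.92; Bergstrom 6,061.15; Ferraro 20,157.92.
Cap binds for Tam ($29,700); residual $55,450 reallocated over remaining ownership shares 4,843.
Redistributed shares: Quinlan 22,761.64 → $22,750; Bergstrom 7,556.68 → $7,550; Ferraro 25,131.68 → $25,150.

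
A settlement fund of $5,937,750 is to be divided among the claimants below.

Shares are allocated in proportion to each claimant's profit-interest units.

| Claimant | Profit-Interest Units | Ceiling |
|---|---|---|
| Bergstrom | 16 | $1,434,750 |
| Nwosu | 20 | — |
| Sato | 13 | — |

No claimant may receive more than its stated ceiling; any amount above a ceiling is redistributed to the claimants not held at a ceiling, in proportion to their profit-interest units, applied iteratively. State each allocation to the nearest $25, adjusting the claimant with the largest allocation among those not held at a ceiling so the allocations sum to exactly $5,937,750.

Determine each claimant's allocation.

Sum of profit-interest units: 49.
Unconstrained shares: Bergstrom 1,938,857.14; Nwosu 2,423,571.43; Sato 1,575,321.43.
Cap binds for Bergstrom ($1,434,750); residual $4,503,000 reallocated over remaining profit-interest units 33.
Shares after redistribution: Nwosu 2,729,090.91 → $2,729,100; Sato 1,773,909.09 → $1,773,900.

Bergstrom: $1,434,750; Nwosu: $2,729,100; Sato: $1,773,900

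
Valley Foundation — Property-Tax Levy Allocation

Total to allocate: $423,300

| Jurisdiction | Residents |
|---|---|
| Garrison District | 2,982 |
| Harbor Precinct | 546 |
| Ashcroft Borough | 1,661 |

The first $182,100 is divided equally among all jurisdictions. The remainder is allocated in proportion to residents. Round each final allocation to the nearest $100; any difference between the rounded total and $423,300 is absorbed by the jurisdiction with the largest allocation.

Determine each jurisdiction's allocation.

First tranche $182,100 split equally: $60,700 each.
Remainder $241,200 by residents (total 5,189): Garrison District 138,612.14 → $138,600; Harbor Precinct 25,379.69 → $25,400; Ashcroft Borough 77,208.17 → $77,200.
Totals: Garrison District $60,700 + $138,600 = $199,300; Harbor Precinct $60,700 + $25,400 = $86,100; Ashcroft Borough $60,700 + $77,200 = $137,900.

Garrison District: $199,300 | Harbor Precinct: $86,100 | Ashcroft Borough: $137,900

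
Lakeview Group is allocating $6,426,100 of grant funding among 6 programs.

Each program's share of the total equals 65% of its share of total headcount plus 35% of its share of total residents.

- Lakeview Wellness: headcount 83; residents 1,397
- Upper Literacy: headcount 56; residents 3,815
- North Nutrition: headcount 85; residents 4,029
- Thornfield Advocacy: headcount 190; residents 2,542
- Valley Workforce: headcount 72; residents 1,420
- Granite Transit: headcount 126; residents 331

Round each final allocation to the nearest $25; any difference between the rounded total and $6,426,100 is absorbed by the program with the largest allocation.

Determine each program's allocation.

Lakeview Wellness: $798,650 | Upper Literacy: $1,016,200 | North Nutrition: $1,249,700 | Thornfield Advocacy: $1,719,175 | Valley Workforce: $727,400 | Granite Transit: $914,975

Headcount total 612; residents total 13,534.
Combined weights (65% headcount + 35% residents): Lakeview Wellness 0.1243; Upper Literacy 0.1581; North Nutrition 0.1945; Thornfield Advocacy 0.2675; Valley Workforce 0.1132; Granite Transit 0.1424.
Unrounded shares: Lakeview Wellness 798,642.94; Upper Literacy 1,016,198.12; North Nutrition 1,249,689.59; Thornfield Advocacy 1,719,210.05; Valley Workforce 727,389.01; Granite Transit 914,970.30.
After rounding ($25): Lakeview Wellness $798,650; Upper Literacy $1,016,200; North Nutrition $1,249,700; Thornfield Advocacy $1,719,200; Valley Workforce $727,400; Granite Transit $914,975. Sum = $6,426,125.
Difference $6,426,100 − $6,426,125 = −$25 applied to largest allocation (Thornfield Advocacy): Thornfield Advocacy becomes $1,719,175.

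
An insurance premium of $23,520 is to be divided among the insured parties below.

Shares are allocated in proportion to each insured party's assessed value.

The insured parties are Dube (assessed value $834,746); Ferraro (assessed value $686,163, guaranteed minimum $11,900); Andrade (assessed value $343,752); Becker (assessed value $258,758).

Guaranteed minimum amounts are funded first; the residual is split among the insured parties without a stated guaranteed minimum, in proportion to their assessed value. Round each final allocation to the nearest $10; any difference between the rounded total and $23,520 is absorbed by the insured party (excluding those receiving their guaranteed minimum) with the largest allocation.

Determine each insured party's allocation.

Minimums first: Ferraro $11,900. Residual $11,620.
Residual split over remaining assessed value 1,437,256: Dube 6,748.80 → $6,750; Andrade 2,779.18 → $2,780; Becker 2,092.02 → $2,090.

Dube: $6,750 · Ferraro: $11,900 · Andrade: $2,780 · Becker: $2,090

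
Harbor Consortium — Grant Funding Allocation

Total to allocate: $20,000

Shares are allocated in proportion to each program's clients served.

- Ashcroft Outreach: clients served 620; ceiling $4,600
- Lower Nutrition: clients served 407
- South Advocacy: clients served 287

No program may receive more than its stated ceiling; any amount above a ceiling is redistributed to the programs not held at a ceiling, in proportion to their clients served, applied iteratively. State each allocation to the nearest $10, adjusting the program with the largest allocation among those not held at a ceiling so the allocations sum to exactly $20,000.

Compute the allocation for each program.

Total clients served = 1,314.
Unconstrained shares: Ashcroft Outreach 9,436.83; Lower Nutrition 6,194.82; South Advocacy 4,368.34.
Capped: Ashcroft Outreach ($4,600); residual $15,400 reallocated over remaining clients served 694.
Redistributed shares: Lower Nutrition 9,031.41 → $9,030; South Advocacy 6,368.59 → $6,370.

Ashcroft Outreach: $4,600 · Lower Nutrition: $9,030 · South Advocacy: $6,370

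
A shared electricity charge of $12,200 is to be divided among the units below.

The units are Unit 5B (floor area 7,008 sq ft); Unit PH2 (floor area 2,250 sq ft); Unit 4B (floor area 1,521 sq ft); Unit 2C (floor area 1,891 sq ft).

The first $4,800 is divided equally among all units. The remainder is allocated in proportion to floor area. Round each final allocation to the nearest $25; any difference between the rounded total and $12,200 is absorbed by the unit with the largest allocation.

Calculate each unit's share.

$4,800 shared equally gives $1,200 per unit.
Remainder $7,400 by floor area (total 12,670): Unit 5B 4,093.07 → $4,100; Unit PH2 1,314.13 → $1,325; Unit 4B 888.35 → $900; Unit 2C 1,104.45 → $1,100.
Rounding difference −$25 on remainder applied to Unit 5B.
Totals: Unit 5B $1,200 + $4,075 = $5,275; Unit PH2 $1,200 + $1,325 = $2,525; Unit 4B $1,200 + $900 = $2,100; Unit 2C $1,200 + $1,100 = $2,300.

Unit 5B: $5,275; Unit PH2: $2,525; Unit 4B: $2,100; Unit 2C: $2,300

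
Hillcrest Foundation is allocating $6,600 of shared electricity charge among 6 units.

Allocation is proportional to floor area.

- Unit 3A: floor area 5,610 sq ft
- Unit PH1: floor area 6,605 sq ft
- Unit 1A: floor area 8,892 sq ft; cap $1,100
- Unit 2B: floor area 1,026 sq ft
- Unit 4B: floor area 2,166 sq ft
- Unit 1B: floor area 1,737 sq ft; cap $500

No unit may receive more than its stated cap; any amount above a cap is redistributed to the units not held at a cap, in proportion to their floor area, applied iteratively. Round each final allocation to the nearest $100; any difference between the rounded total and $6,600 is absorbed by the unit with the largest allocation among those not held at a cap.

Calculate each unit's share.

Unit 3A: $1,800; Unit PH1: $2,200; Unit 1A: $1,100; Unit 2B: $300; Unit 4B: $700; Unit 1B: $500

Combined floor area = 26,036.
Unconstrained shares: Unit 3A 1,422.11; Unit PH1 1,674.34; Unit 1A 2,254.08; Unit 2B 260.09; Unit 4B 549.07; Unit 1B 440.32.
Cap binds for Unit 1A ($1,100); remaining pool $5,500 reallocated over remaining floor area 17,144.
Cap binds for Unit 1B ($500); remaining pool $5,000 reallocated over remaining floor area 15,407.
Shares after redistribution: Unit 3A 1,820.60 → $1,800; Unit PH1 2,143.51 → $2,100; Unit 2B 332.97 → $300; Unit 4B 702.93 → $700.
Rounding difference +$100 applied to Unit PH1 → $2,200.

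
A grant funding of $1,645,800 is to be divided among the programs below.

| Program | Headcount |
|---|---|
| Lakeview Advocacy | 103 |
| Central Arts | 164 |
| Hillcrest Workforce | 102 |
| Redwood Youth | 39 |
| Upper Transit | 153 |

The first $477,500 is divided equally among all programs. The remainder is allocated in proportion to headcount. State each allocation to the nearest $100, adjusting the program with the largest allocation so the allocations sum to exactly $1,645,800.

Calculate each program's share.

First tranche $477,500 split equally: $95,500 each.
Remainder $1,168,300 by headcount (total 561): Lakeview Advocacy 214,500.71 → $214,500; Central Arts 341,535.12 → $341,500; Hillcrest Workforce 212,418.18 → $212,400; Redwood Youth 81,218.72 → $81,200; Upper Transit 318,627.27 → $318,600.
Rounding difference +$100 on remainder applied to Central Arts.
Totals: Lakeview Advocacy $95,500 + $214,500 = $310,000; Central Arts $95,500 + $341,600 = $437,100; Hillcrest Workforce $95,500 + $212,400 = $307,900; Redwood Youth $95,500 + $81,200 = $176,700; Upper Transit $95,500 + $318,600 = $414,100.

Lakeview Advocacy: $310,000; Central Arts: $437,100; Hillcrest Workforce: $307,900; Redwood Youth: $176,700; Upper Transit: $414,100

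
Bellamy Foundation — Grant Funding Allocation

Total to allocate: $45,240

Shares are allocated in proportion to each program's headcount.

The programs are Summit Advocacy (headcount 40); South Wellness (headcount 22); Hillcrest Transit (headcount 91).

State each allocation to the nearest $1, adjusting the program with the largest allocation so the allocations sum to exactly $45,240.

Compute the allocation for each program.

Total headcount = 153.
Raw shares: Summit Advocacy 40/153 × $45,240 = 11,827.45; South Wellness 22/153 × $45,240 = 6,505.10; Hillcrest Transit 91/153 × $45,240 = 26,907.45.
After rounding ($1): Summit Advocacy $11,827; South Wellness $6,505; Hillcrest Transit $26,907. Sum = $45,239.
Difference $45,240 − $45,239 = +$1 applied to largest allocation (Hillcrest Transit): Hillcrest Transit becomes $26,908.

Summit Advocacy: $11,827 | South Wellness: $6,505 | Hillcrest Transit: $26,908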